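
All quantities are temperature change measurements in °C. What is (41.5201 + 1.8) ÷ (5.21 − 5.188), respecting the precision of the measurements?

41.5201 + 1.8 = 43.3201, limited to 1 d.p. → 3 s.f.; 5.21 − 5.188 = 0.022, limited to 2 d.p. → 1 s.f.
Carrying full precision, 43.3201 ÷ 0.022 = 1969.09545455…; keep min(3, 1) = 1 s.f.
Rounded to 1 significant figure: 2 × 10^3.

2 × 10^3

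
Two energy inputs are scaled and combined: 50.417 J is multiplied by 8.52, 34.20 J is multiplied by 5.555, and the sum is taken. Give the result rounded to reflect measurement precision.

6.20 × 10² J

50.417 × 8.52 = 429.55284 → 430. J (3 s.f., last digit at the 10^0 place).
34.20 × 5.555 = 189.981 → 190.0 J (4 s.f., last digit at the 10^-1 place).
Sum: 619.53384 J; keep the coarser place, 10^0.
Result: 6.20 × 10² J.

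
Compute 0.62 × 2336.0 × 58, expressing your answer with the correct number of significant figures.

8.4 × 10⁴

0.62 × 2336.0 × 58 = 84002.56
Multiplication/division keeps the fewest significant figures: 0.62 → 2 s.f., 2336.0 → 5 s.f., 58 → 2 s.f.; limit is 2.
Rounded to 2 significant figures: 8.4 × 10⁴.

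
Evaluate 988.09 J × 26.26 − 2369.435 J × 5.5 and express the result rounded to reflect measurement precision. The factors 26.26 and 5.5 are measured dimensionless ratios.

1.3 × 10^4 J

988.09 × 26.26 = 25947.2434 → 2.595 × 10^4 J (4 s.f., last digit at the 10^1 place).
2369.435 × 5.5 = 13031.8925 → 1.3 × 10^4 J (2 s.f., last digit at the 10^3 place).
Difference: 12915.3509 J; keep the coarser place, 10^3.
Result: 1.3 × 10^4 J.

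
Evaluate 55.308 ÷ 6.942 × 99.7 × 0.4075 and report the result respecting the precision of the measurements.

55.308 ÷ 6.942 × 99.7 × 0.4075 = 323.687640017…
Multiplication/division keeps the fewest significant figures: 55.308 → 5 s.f., 6.942 → 4 s.f., 99.7 → 3 s.f., 0.4075 → 4 s.f.; limit is 3.
Rounded to 3 significant figures: 324.

324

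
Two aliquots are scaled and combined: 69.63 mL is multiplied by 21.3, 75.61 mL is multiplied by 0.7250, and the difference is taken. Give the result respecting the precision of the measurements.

1.43 × 10³ mL

69.63 × 21.3 = 1483.119 → 1.48 × 10³ mL (3 s.f., last digit at the 10^1 place).
75.61 × 0.7250 = 54.81725 → 54.82 mL (4 s.f., last digit at the 10^-2 place).
Difference: 1428.30175 mL; keep the coarser place, 10^1.
Result: 1.43 × 10³ mL.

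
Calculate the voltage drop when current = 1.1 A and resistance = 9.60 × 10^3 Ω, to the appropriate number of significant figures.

1.1 × 10^4 V

voltage drop = 1.1 A × 9.60 × 10^3 Ω = 10560 V.
1.1 has 2 significant figures; 9.60 × 10^3 has 3.
Division/multiplication keeps the fewest: 2 significant figures.
Rounded: 1.1 × 10^4 V.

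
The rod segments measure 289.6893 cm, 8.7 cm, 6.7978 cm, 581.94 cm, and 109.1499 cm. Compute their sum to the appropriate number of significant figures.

9.963 × 10^2 cm

289.6893 cm + 8.7 cm + 6.7978 cm + 581.94 cm + 109.1499 cm = 996.2770 cm.
Addition/subtraction keeps the fewest decimal places: 289.6893 → 4 decimal places, 8.7 → 1 decimal place, 6.7978 → 4 decimal places, 581.94 → 2 decimal places, 109.1499 → 4 decimal places; limit is 1.
Rounded to 1 decimal place: 9.963 × 10^2 cm.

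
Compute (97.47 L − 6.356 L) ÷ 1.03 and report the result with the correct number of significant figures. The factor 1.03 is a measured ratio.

88.5 L

97.47 L − 6.356 L = 91.114 L; the difference is limited to 2 decimal places (4 s.f.).
Carrying full precision, 91.114 ÷ 1.03 = 88.4601941748… L; 1.03 has 3 s.f., so the result keeps min(4, 3) = 3 s.f.
Rounded to 3 significant figures: 88.5 L.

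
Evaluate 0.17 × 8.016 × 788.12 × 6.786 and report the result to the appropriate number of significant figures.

7.3 × 10³

0.17 × 8.016 × 788.12 × 6.786 = 7288.07501111…
Multiplication/division keeps the fewest significant figures: 0.17 → 2 s.f., 8.016 → 4 s.f., 788.12 → 5 s.f., 6.786 → 4 s.f.; limit is 2.
Rounded to 2 significant figures: 7.3 × 10³.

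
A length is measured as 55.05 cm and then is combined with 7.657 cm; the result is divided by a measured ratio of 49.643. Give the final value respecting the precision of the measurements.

55.05 cm + 7.657 cm = 62.707 cm; the sum is limited to 2 decimal places (4 s.f.).
Carrying full precision, 62.707 ÷ 49.643 = 1.26315895494… cm; 49.643 has 5 s.f., so the result keeps min(4, 5) = 4 s.f.
Rounded to 4 significant figures: 1.263 cm.

1.263 cm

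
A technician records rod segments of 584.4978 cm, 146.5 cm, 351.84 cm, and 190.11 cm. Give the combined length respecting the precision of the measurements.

1.2729 × 10^3 cm

584.4978 cm + 146.5 cm + 351.84 cm + 190.11 cm = 1272.9478 cm.
Addition/subtraction keeps the fewest decimal places: 584.4978 → 4 decimal places, 146.5 → 1 decimal place, 351.84 → 2 decimal places, 190.11 → 2 decimal places; limit is 1.
Rounded to 1 decimal place: 1.2729 × 10^3 cm.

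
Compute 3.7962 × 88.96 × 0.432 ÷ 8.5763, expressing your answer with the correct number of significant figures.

3.7962 × 88.96 × 0.432 ÷ 8.5763 = 17.0109137115…
Multiplication/division keeps the fewest significant figures: 3.7962 → 5 s.f., 88.96 → 4 s.f., 0.432 → 3 s.f., 8.5763 → 5 s.f.; limit is 3.
Rounded to 3 significant figures: 17.0.

17.0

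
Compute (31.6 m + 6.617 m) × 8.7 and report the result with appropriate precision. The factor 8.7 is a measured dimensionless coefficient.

3.3 × 10^2 m

31.6 m + 6.617 m = 38.217 m; the sum is limited to 1 decimal place (3 s.f.).
Carrying full precision, 38.217 × 8.7 = 332.4879 m; 8.7 has 2 s.f., so the result keeps min(3, 2) = 2 s.f.
Rounded to 2 significant figures: 3.3 × 10^2 m.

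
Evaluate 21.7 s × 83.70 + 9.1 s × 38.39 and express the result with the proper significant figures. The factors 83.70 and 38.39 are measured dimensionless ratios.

2.17 × 10^3 s

21.7 × 83.70 = 1816.29 → 1.82 × 10^3 s (3 s.f., last digit at the 10^1 place).
9.1 × 38.39 = 349.349 → 3.5 × 10^2 s (2 s.f., last digit at the 10^1 place).
Sum: 2165.639 s; keep the coarser place, 10^1.
Result: 2.17 × 10^3 s.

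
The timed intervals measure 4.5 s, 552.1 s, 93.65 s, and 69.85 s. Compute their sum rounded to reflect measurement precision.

4.5 s + 552.1 s + 93.65 s + 69.85 s = 720.10 s.
Addition/subtraction keeps the fewest decimal places: 4.5 → 1 decimal place, 552.1 → 1 decimal place, 93.65 → 2 decimal places, 69.85 → 2 decimal places; limit is 1.
Rounded to 1 decimal place: 720.1 s.

720.1 s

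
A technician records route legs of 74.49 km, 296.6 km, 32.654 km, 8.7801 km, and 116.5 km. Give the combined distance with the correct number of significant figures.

74.49 km + 296.6 km + 32.654 km + 8.7801 km + 116.5 km = 529.0241 km.
Addition/subtraction keeps the fewest decimal places: 74.49 → 2 decimal places, 296.6 → 1 decimal place, 32.654 → 3 decimal places, 8.7801 → 4 decimal places, 116.5 → 1 decimal place; limit is 1.
Rounded to 1 decimal place: 529.0 km.

529.0 km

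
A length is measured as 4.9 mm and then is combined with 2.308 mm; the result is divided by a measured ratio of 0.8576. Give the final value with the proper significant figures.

4.9 mm + 2.308 mm = 7.208 mm; the sum is limited to 1 decimal place (2 s.f.).
Carrying full precision, 7.208 ÷ 0.8576 = 8.40485074627… mm; 0.8576 has 4 s.f., so the result keeps min(2, 4) = 2 s.f.
Rounded to 2 significant figures: 8.4 mm.

8.4 mm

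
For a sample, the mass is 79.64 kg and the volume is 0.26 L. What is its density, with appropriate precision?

3.1 × 10^2 kg/L

density = 79.64 kg ÷ 0.26 L = 306.307692308… kg/L.
79.64 has 4 significant figures; 0.26 has 2.
Division/multiplication keeps the fewest: 2 significant figures.
Rounded: 3.1 × 10^2 kg/L.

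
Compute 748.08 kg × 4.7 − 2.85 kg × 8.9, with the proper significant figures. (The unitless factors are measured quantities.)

748.08 × 4.7 = 3515.976 → 3.5 × 10^3 kg (2 s.f., last digit at the 10^2 place).
2.85 × 8.9 = 25.365 → 25 kg (2 s.f., last digit at the 10^0 place).
Difference: 3490.611 kg; keep the coarser place, 10^2.
Result: 3.5 × 10^3 kg.

3.5 × 10^3 kg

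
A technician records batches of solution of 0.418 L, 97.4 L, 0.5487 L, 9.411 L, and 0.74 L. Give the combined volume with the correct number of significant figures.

0.418 L + 97.4 L + 0.5487 L + 9.411 L + 0.74 L = 108.5177 L.
Addition/subtraction keeps the fewest decimal places: 0.418 → 3 decimal places, 97.4 → 1 decimal place, 0.5487 → 4 decimal places, 9.411 → 3 decimal places, 0.74 → 2 decimal places; limit is 1.
Rounded to 1 decimal place: 108.5 L.

108.5 L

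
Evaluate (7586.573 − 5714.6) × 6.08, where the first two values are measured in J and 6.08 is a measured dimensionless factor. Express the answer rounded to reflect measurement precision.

1.14 × 10⁴ J

7586.573 J − 5714.6 J = 1871.973 J; the difference is limited to 1 decimal place (5 s.f.).
Carrying full precision, 1871.973 × 6.08 = 11381.59584 J; 6.08 has 3 s.f., so the result keeps min(5, 3) = 3 s.f.
Rounded to 3 significant figures: 1.14 × 10⁴ J.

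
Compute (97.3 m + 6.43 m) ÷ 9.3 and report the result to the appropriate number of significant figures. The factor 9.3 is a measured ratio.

11 m

97.3 m + 6.43 m = 103.73 m; the sum is limited to 1 decimal place (4 s.f.).
Carrying full precision, 103.73 ÷ 9.3 = 11.1537634409… m; 9.3 has 2 s.f., so the result keeps min(4, 2) = 2 s.f.
Rounded to 2 significant figures: 11 m.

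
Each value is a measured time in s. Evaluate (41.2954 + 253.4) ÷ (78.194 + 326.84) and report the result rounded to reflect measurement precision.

41.2954 + 253.4 = 294.6954, limited to 1 d.p. → 4 s.f.; 78.194 + 326.84 = 405.034, limited to 2 d.p. → 5 s.f.
Carrying full precision, 294.6954 ÷ 405.034 = 0.727581882015…; keep min(4, 5) = 4 s.f.
Rounded to 4 significant figures: 7.276 × 10^-1.

7.276 × 10^-1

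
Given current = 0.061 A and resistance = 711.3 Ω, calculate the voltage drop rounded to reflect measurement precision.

43 V

voltage drop = 0.061 A × 711.3 Ω = 43.3893 V.
0.061 has 2 significant figures; 711.3 has 4.
Division/multiplication keeps the fewest: 2 significant figures.
Rounded: 43 V.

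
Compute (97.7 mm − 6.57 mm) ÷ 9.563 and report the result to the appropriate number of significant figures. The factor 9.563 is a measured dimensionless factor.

97.7 mm − 6.57 mm = 91.13 mm; the difference is limited to 1 decimal place (3 s.f.).
Carrying full precision, 91.13 ÷ 9.563 = 9.52943636934… mm; 9.563 has 4 s.f., so the result keeps min(3, 4) = 3 s.f.
Rounded to 3 significant figures: 9.53 mm.

9.53 mm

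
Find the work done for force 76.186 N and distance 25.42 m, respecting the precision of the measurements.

1937 J

work done = 76.186 N × 25.42 m = 1936.64812 J.
76.186 has 5 significant figures; 25.42 has 4.
Division/multiplication keeps the fewest: 4 significant figures.
Rounded: 1937 J.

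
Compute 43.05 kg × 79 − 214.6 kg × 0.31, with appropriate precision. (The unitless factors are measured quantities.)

43.05 × 79 = 3400.95 → 3.4 × 10^3 kg (2 s.f., last digit at the 10^2 place).
214.6 × 0.31 = 66.526 → 67 kg (2 s.f., last digit at the 10^0 place).
Difference: 3334.424 kg; keep the coarser place, 10^2.
Result: 3.3 × 10^3 kg.

3.3 × 10^3 kg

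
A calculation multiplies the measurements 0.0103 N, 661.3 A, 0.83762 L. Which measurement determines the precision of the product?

0.0103 N → 3 s.f.; 661.3 A → 4 s.f.; 0.83762 L → 5 s.f.
The fewest is 3 significant figures, from 0.0103 N.

0.0103 N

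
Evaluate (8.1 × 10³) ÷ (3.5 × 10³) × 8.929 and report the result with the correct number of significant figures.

(8.1 × 10³) ÷ (3.5 × 10³) × 8.929 = 20.6642571429…
Multiplication/division keeps the fewest significant figures: 8.1 × 10³ → 2 s.f., 3.5 × 10³ → 2 s.f., 8.929 → 4 s.f.; limit is 2.
Rounded to 2 significant figures: 21.

21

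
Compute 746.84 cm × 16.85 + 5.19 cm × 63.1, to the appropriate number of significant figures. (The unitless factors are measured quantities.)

1.291 × 10⁴ cm

746.84 × 16.85 = 12584.254 → 1.258 × 10⁴ cm (4 s.f., last digit at the 10^1 place).
5.19 × 63.1 = 327.489 → 327 cm (3 s.f., last digit at the 10^0 place).
Sum: 12911.743 cm; keep the coarser place, 10^1.
Result: 1.291 × 10⁴ cm.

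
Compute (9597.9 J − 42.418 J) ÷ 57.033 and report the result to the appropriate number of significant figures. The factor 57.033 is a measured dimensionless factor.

9597.9 J − 42.418 J = 9555.482 J; the difference is limited to 1 decimal place (5 s.f.).
Carrying full precision, 9555.482 ÷ 57.033 = 167.543036488… J; 57.033 has 5 s.f., so the result keeps min(5, 5) = 5 s.f.
Rounded to 5 significant figures: 167.54 J.

167.54 J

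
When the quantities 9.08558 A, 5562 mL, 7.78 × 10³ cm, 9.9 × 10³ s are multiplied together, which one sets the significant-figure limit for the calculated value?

9.9 × 10³ s

9.08558 A → 6 s.f.; 5562 mL → 4 s.f.; 7.78 × 10³ cm → 3 s.f.; 9.9 × 10³ s → 2 s.f.
The fewest is 2 significant figures, from 9.9 × 10³ s.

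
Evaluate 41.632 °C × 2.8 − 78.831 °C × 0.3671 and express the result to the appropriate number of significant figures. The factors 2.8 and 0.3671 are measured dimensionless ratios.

9 × 10^1 °C

41.632 × 2.8 = 116.5696 → 1.2 × 10^2 °C (2 s.f., last digit at the 10^1 place).
78.831 × 0.3671 = 28.9388601 → 28.94 °C (4 s.f., last digit at the 10^-2 place).
Difference: 87.6307399 °C; keep the coarser place, 10^1.
Result: 9 × 10^1 °C.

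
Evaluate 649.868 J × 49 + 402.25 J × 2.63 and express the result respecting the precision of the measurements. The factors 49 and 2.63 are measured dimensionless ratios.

3.3 × 10^4 J

649.868 × 49 = 31843.532 → 3.2 × 10^4 J (2 s.f., last digit at the 10^3 place).
402.25 × 2.63 = 1057.9175 → 1.06 × 10^3 J (3 s.f., last digit at the 10^1 place).
Sum: 32901.4495 J; keep the coarser place, 10^3.
Result: 3.3 × 10^4 J.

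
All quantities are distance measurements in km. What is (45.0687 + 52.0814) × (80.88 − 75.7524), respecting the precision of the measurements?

45.0687 + 52.0814 = 97.1501, limited to 4 d.p. → 6 s.f.; 80.88 − 75.7524 = 5.1276, limited to 2 d.p. → 3 s.f.
Carrying full precision, 97.1501 × 5.1276 = 498.14685276; keep min(6, 3) = 3 s.f.
Rounded to 3 significant figures: 498 km².

498 km²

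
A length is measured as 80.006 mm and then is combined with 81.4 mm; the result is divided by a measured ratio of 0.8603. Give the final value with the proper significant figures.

187.6 mm

80.006 mm + 81.4 mm = 161.406 mm; the sum is limited to 1 decimal place (4 s.f.).
Carrying full precision, 161.406 ÷ 0.8603 = 187.615947925… mm; 0.8603 has 4 s.f., so the result keeps min(4, 4) = 4 s.f.
Rounded to 4 significant figures: 187.6 mm.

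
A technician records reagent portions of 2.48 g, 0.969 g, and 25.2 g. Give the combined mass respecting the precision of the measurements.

2.48 g + 0.969 g + 25.2 g = 28.649 g.
Addition/subtraction keeps the fewest decimal places: 2.48 → 2 decimal places, 0.969 → 3 decimal places, 25.2 → 1 decimal place; limit is 1.
Rounded to 1 decimal place: 28.6 g.

28.6 g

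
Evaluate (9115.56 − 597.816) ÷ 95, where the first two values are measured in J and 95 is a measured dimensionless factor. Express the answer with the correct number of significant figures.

9115.56 J − 597.816 J = 8517.744 J; the difference is limited to 2 decimal places (6 s.f.).
Carrying full precision, 8517.744 ÷ 95 = 89.6604631579… J; 95 has 2 s.f., so the result keeps min(6, 2) = 2 s.f.
Rounded to 2 significant figures: 90. J.

90. J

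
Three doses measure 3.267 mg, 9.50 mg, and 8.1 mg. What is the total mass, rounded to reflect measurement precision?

20.9 mg

3.267 mg + 9.50 mg + 8.1 mg = 20.867 mg.
Addition/subtraction keeps the fewest decimal places: 3.267 → 3 decimal places, 9.50 → 2 decimal places, 8.1 → 1 decimal place; limit is 1.
Rounded to 1 decimal place: 20.9 mg.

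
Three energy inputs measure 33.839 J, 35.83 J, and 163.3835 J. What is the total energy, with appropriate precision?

33.839 J + 35.83 J + 163.3835 J = 233.0525 J.
Addition/subtraction keeps the fewest decimal places: 33.839 → 3 decimal places, 35.83 → 2 decimal places, 163.3835 → 4 decimal places; limit is 2.
Rounded to 2 decimal places: 233.05 J.

233.05 J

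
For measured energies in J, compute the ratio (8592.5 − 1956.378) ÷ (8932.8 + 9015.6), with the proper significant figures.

0.36973

8592.5 − 1956.378 = 6636.122, limited to 1 d.p. → 5 s.f.; 8932.8 + 9015.6 = 17948.4, limited to 1 d.p. → 6 s.f.
Carrying full precision, 6636.122 ÷ 17948.4 = 0.369733346705…; keep min(5, 6) = 5 s.f.
Rounded to 5 significant figures: 0.36973.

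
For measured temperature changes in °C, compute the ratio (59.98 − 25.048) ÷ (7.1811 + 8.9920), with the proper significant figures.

59.98 − 25.048 = 34.932, limited to 2 d.p. → 4 s.f.; 7.1811 + 8.9920 = 16.1731, limited to 4 d.p. → 6 s.f.
Carrying full precision, 34.932 ÷ 16.1731 = 2.1598827683…; keep min(4, 6) = 4 s.f.
Rounded to 4 significant figures: 2.160.

2.160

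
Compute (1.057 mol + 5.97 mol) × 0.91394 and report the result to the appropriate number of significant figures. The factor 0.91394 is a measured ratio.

6.42 mol

1.057 mol + 5.97 mol = 7.027 mol; the sum is limited to 2 decimal places (3 s.f.).
Carrying full precision, 7.027 × 0.91394 = 6.42225638 mol; 0.91394 has 5 s.f., so the result keeps min(3, 5) = 3 s.f.
Rounded to 3 significant figures: 6.42 mol.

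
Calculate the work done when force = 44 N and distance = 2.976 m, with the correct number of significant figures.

1.3 × 10^2 J

work done = 44 N × 2.976 m = 130.944 J.
44 has 2 significant figures; 2.976 has 4.
Division/multiplication keeps the fewest: 2 significant figures.
Rounded: 1.3 × 10^2 J.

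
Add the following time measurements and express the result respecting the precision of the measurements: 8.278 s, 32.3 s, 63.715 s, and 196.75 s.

301.0 s

8.278 s + 32.3 s + 63.715 s + 196.75 s = 301.043 s.
Addition/subtraction keeps the fewest decimal places: 8.278 → 3 decimal places, 32.3 → 1 decimal place, 63.715 → 3 decimal places, 196.75 → 2 decimal places; limit is 1.
Rounded to 1 decimal place: 301.0 s.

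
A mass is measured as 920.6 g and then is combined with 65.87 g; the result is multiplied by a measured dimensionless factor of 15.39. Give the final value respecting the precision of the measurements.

920.6 g + 65.87 g = 986.47 g; the sum is limited to 1 decimal place (4 s.f.).
Carrying full precision, 986.47 × 15.39 = 15181.7733 g; 15.39 has 4 s.f., so the result keeps min(4, 4) = 4 s.f.
Rounded to 4 significant figures: 1.518 × 10⁴ g.

1.518 × 10⁴ g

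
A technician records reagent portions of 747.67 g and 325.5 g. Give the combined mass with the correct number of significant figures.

1073.2 g

747.67 g + 325.5 g = 1073.17 g.
Addition/subtraction keeps the fewest decimal places: 747.67 → 2 decimal places, 325.5 → 1 decimal place; limit is 1.
Rounded to 1 decimal place: 1073.2 g.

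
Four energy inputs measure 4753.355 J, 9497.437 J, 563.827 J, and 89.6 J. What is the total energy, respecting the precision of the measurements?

4753.355 J + 9497.437 J + 563.827 J + 89.6 J = 14904.219 J.
Addition/subtraction keeps the fewest decimal places: 4753.355 → 3 decimal places, 9497.437 → 3 decimal places, 563.827 → 3 decimal places, 89.6 → 1 decimal place; limit is 1.
Rounded to 1 decimal place: 14904.2 J.

14904.2 J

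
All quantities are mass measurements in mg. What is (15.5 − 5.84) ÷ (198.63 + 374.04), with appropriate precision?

0.017

15.5 − 5.84 = 9.66, limited to 1 d.p. → 2 s.f.; 198.63 + 374.04 = 572.67, limited to 2 d.p. → 5 s.f.
Carrying full precision, 9.66 ÷ 572.67 = 0.016868353502…; keep min(2, 5) = 2 s.f.
Rounded to 2 significant figures: 0.017.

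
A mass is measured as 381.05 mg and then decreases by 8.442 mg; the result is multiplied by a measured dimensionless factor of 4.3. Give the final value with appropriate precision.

1.6 × 10^3 mg

381.05 mg − 8.442 mg = 372.608 mg; the difference is limited to 2 decimal places (5 s.f.).
Carrying full precision, 372.608 × 4.3 = 1602.2144 mg; 4.3 has 2 s.f., so the result keeps min(5, 2) = 2 s.f.
Rounded to 2 significant figures: 1.6 × 10^3 mg.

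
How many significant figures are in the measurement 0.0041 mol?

2

0.0041: leading zeros are not significant.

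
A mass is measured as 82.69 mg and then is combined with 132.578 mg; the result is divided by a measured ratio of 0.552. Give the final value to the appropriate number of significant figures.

82.69 mg + 132.578 mg = 215.268 mg; the sum is limited to 2 decimal places (5 s.f.).
Carrying full precision, 215.268 ÷ 0.552 = 389.97826087… mg; 0.552 has 3 s.f., so the result keeps min(5, 3) = 3 s.f.
Rounded to 3 significant figures: 3.90 × 10^2 mg.

3.90 × 10^2 mg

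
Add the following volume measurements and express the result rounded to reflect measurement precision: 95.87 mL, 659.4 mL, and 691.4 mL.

1446.7 mL

95.87 mL + 659.4 mL + 691.4 mL = 1446.67 mL.
Addition/subtraction keeps the fewest decimal places: 95.87 → 2 decimal places, 659.4 → 1 decimal place, 691.4 → 1 decimal place; limit is 1.
Rounded to 1 decimal place: 1446.7 mL.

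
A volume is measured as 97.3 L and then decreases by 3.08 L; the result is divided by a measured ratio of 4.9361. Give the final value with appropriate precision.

97.3 L − 3.08 L = 94.22 L; the difference is limited to 1 decimal place (3 s.f.).
Carrying full precision, 94.22 ÷ 4.9361 = 19.0879439233… L; 4.9361 has 5 s.f., so the result keeps min(3, 5) = 3 s.f.
Rounded to 3 significant figures: 19.1 L.

19.1 L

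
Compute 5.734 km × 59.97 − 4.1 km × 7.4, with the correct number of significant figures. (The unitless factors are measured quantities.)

3.14 × 10² km

5.734 × 59.97 = 343.86798 → 343.9 km (4 s.f., last digit at the 10^-1 place).
4.1 × 7.4 = 30.34 → 3.0 × 10¹ km (2 s.f., last digit at the 10^0 place).
Difference: 313.52798 km; keep the coarser place, 10^0.
Result: 3.14 × 10² km.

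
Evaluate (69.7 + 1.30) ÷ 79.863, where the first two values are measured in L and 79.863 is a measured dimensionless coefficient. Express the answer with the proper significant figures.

69.7 L + 1.30 L = 71.00 L; the sum is limited to 1 decimal place (3 s.f.).
Carrying full precision, 71.00 ÷ 79.863 = 0.889022450947… L; 79.863 has 5 s.f., so the result keeps min(3, 5) = 3 s.f.
Rounded to 3 significant figures: 8.89 × 10⁻¹ L.

8.89 × 10⁻¹ L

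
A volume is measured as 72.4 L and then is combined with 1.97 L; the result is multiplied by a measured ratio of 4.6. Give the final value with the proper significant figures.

72.4 L + 1.97 L = 74.37 L; the sum is limited to 1 decimal place (3 s.f.).
Carrying full precision, 74.37 × 4.6 = 342.102 L; 4.6 has 2 s.f., so the result keeps min(3, 2) = 2 s.f.
Rounded to 2 significant figures: 3.4 × 10^2 L.

3.4 × 10^2 L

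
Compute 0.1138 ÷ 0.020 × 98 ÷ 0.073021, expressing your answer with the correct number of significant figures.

0.1138 ÷ 0.020 × 98 ÷ 0.073021 = 7636.43335479…
Multiplication/division keeps the fewest significant figures: 0.1138 → 4 s.f., 0.020 → 2 s.f., 98 → 2 s.f., 0.073021 → 5 s.f.; limit is 2.
Rounded to 2 significant figures: 7.6 × 10^3.

7.6 × 10^3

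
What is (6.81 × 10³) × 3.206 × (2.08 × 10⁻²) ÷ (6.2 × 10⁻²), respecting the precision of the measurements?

7.3 × 10³

(6.81 × 10³) × 3.206 × (2.08 × 10⁻²) ÷ (6.2 × 10⁻²) = 7324.5723871…
Multiplication/division keeps the fewest significant figures: 6.81 × 10³ → 3 s.f., 3.206 → 4 s.f., 2.08 × 10⁻² → 3 s.f., 6.2 × 10⁻² → 2 s.f.; limit is 2.
Rounded to 2 significant figures: 7.3 × 10³.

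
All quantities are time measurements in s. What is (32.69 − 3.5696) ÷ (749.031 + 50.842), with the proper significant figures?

32.69 − 3.5696 = 29.1204, limited to 2 d.p. → 4 s.f.; 749.031 + 50.842 = 799.873, limited to 3 d.p. → 6 s.f.
Carrying full precision, 29.1204 ÷ 799.873 = 0.0364062794969…; keep min(4, 6) = 4 s.f.
Rounded to 4 significant figures: 0.03641.

0.03641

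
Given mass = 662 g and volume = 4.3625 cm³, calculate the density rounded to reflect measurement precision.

density = 662 g ÷ 4.3625 cm³ = 151.747851003… g/cm³.
662 has 3 significant figures; 4.3625 has 5.
Division/multiplication keeps the fewest: 3 significant figures.
Rounded: 152 g/cm³.

152 g/cm³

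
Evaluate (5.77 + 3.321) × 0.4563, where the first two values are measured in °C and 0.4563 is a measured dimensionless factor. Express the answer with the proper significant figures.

5.77 °C + 3.321 °C = 9.091 °C; the sum is limited to 2 decimal places (3 s.f.).
Carrying full precision, 9.091 × 0.4563 = 4.1482233 °C; 0.4563 has 4 s.f., so the result keeps min(3, 4) = 3 s.f.
Rounded to 3 significant figures: 4.15 °C.

4.15 °C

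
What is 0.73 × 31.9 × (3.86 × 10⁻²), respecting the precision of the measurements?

0.90

0.73 × 31.9 × (3.86 × 10⁻²) = 0.8988782
Multiplication/division keeps the fewest significant figures: 0.73 → 2 s.f., 31.9 → 3 s.f., 3.86 × 10⁻² → 3 s.f.; limit is 2.
Rounded to 2 significant figures: 0.90.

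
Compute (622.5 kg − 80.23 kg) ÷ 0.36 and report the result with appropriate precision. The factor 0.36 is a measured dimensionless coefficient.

622.5 kg − 80.23 kg = 542.27 kg; the difference is limited to 1 decimal place (4 s.f.).
Carrying full precision, 542.27 ÷ 0.36 = 1506.30555556… kg; 0.36 has 2 s.f., so the result keeps min(4, 2) = 2 s.f.
Rounded to 2 significant figures: 1.5 × 10^3 kg.

1.5 × 10^3 kg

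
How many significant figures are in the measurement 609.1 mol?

4

609.1: zeros between nonzero digits are significant.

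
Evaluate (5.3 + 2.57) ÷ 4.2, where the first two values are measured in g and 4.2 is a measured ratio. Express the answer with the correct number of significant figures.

1.9 g

5.3 g + 2.57 g = 7.87 g; the sum is limited to 1 decimal place (2 s.f.).
Carrying full precision, 7.87 ÷ 4.2 = 1.87380952381… g; 4.2 has 2 s.f., so the result keeps min(2, 2) = 2 s.f.
Rounded to 2 significant figures: 1.9 g.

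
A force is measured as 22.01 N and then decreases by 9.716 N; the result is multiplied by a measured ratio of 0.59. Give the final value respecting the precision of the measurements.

22.01 N − 9.716 N = 12.294 N; the difference is limited to 2 decimal places (4 s.f.).
Carrying full precision, 12.294 × 0.59 = 7.25346 N; 0.59 has 2 s.f., so the result keeps min(4, 2) = 2 s.f.
Rounded to 2 significant figures: 7.3 N.

7.3 N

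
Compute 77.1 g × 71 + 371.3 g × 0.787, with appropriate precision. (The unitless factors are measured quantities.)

77.1 × 71 = 5474.1 → 5.5 × 10³ g (2 s.f., last digit at the 10^2 place).
371.3 × 0.787 = 292.2131 → 2.92 × 10² g (3 s.f., last digit at the 10^0 place).
Sum: 5766.3131 g; keep the coarser place, 10^2.
Result: 5.8 × 10³ g.

5.8 × 10³ g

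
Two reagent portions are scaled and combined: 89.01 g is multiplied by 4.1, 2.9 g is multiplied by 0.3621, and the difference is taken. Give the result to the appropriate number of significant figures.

3.6 × 10² g

89.01 × 4.1 = 364.941 → 3.6 × 10² g (2 s.f., last digit at the 10^1 place).
2.9 × 0.3621 = 1.05009 → 1.1 g (2 s.f., last digit at the 10^-1 place).
Difference: 363.89091 g; keep the coarser place, 10^1.
Result: 3.6 × 10² g.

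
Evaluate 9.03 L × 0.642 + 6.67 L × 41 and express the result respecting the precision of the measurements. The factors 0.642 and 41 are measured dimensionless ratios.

2.8 × 10^2 L

9.03 × 0.642 = 5.79726 → 5.80 L (3 s.f., last digit at the 10^-2 place).
6.67 × 41 = 273.47 → 2.7 × 10^2 L (2 s.f., last digit at the 10^1 place).
Sum: 279.26726 L; keep the coarser place, 10^1.
Result: 2.8 × 10^2 L.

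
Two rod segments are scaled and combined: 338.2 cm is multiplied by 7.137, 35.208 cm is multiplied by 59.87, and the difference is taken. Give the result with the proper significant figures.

338.2 × 7.137 = 2413.7334 → 2414 cm (4 s.f., last digit at the 10^0 place).
35.208 × 59.87 = 2107.90296 → 2108 cm (4 s.f., last digit at the 10^0 place).
Difference: 305.83044 cm; keep the coarser place, 10^0.
Result: 306 cm.

306 cm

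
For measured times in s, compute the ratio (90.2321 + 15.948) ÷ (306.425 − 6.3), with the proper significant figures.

3.538 × 10^-1

90.2321 + 15.948 = 106.1801, limited to 3 d.p. → 6 s.f.; 306.425 − 6.3 = 300.125, limited to 1 d.p. → 4 s.f.
Carrying full precision, 106.1801 ÷ 300.125 = 0.353786255727…; keep min(6, 4) = 4 s.f.
Rounded to 4 significant figures: 3.538 × 10^-1.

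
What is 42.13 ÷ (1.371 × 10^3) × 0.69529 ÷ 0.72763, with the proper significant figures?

42.13 ÷ (1.371 × 10^3) × 0.69529 ÷ 0.72763 = 0.0293636061916…
Multiplication/division keeps the fewest significant figures: 42.13 → 4 s.f., 1.371 × 10^3 → 4 s.f., 0.69529 → 5 s.f., 0.72763 → 5 s.f.; limit is 4.
Rounded to 4 significant figures: 0.02936.

0.02936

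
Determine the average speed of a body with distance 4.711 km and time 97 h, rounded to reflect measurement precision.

average speed = 4.711 km ÷ 97 h = 0.0485670103093… km/h.
4.711 has 4 significant figures; 97 has 2.
Division/multiplication keeps the fewest: 2 significant figures.
Rounded: 0.049 km/h.

0.049 km/h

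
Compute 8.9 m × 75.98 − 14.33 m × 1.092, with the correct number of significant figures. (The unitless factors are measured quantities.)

6.6 × 10^2 m

8.9 × 75.98 = 676.222 → 6.8 × 10^2 m (2 s.f., last digit at the 10^1 place).
14.33 × 1.092 = 15.64836 → 15.65 m (4 s.f., last digit at the 10^-2 place).
Difference: 660.57364 m; keep the coarser place, 10^1.
Result: 6.6 × 10^2 m.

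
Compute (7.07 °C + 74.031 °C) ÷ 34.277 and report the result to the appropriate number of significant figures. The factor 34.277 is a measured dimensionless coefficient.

2.366 °C

7.07 °C + 74.031 °C = 81.101 °C; the sum is limited to 2 decimal places (4 s.f.).
Carrying full precision, 81.101 ÷ 34.277 = 2.36604720366… °C; 34.277 has 5 s.f., so the result keeps min(4, 5) = 4 s.f.
Rounded to 4 significant figures: 2.366 °C.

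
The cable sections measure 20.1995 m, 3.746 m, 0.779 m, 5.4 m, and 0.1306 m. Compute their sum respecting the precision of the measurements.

30.3 m

20.1995 m + 3.746 m + 0.779 m + 5.4 m + 0.1306 m = 30.2551 m.
Addition/subtraction keeps the fewest decimal places: 20.1995 → 4 decimal places, 3.746 → 3 decimal places, 0.779 → 3 decimal places, 5.4 → 1 decimal place, 0.1306 → 4 decimal places; limit is 1.
Rounded to 1 decimal place: 30.3 m.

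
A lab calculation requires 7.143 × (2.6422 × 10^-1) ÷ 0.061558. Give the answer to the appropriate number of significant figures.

30.66

7.143 × (2.6422 × 10^-1) ÷ 0.061558 = 30.6592719062…
Multiplication/division keeps the fewest significant figures: 7.143 → 4 s.f., 2.6422 × 10^-1 → 5 s.f., 0.061558 → 5 s.f.; limit is 4.
Rounded to 4 significant figures: 30.66.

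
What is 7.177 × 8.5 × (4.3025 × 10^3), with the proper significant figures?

7.177 × 8.5 × (4.3025 × 10^3) = 262471.86125
Multiplication/division keeps the fewest significant figures: 7.177 → 4 s.f., 8.5 → 2 s.f., 4.3025 × 10^3 → 5 s.f.; limit is 2.
Rounded to 2 significant figures: 2.6 × 10^5.

2.6 × 10^5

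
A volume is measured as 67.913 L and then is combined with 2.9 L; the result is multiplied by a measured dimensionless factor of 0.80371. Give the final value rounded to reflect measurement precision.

56.9 L

67.913 L + 2.9 L = 70.813 L; the sum is limited to 1 decimal place (3 s.f.).
Carrying full precision, 70.813 × 0.80371 = 56.91311623 L; 0.80371 has 5 s.f., so the result keeps min(3, 5) = 3 s.f.
Rounded to 3 significant figures: 56.9 L.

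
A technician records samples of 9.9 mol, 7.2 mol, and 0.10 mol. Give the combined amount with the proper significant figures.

9.9 mol + 7.2 mol + 0.10 mol = 17.20 mol.
Addition/subtraction keeps the fewest decimal places: 9.9 → 1 decimal place, 7.2 → 1 decimal place, 0.10 → 2 decimal places; limit is 1.
Rounded to 1 decimal place: 17.2 mol.

17.2 mol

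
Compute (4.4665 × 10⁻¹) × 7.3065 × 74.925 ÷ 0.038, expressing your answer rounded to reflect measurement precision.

(4.4665 × 10⁻¹) × 7.3065 × 74.925 ÷ 0.038 = 6434.57521732…
Multiplication/division keeps the fewest significant figures: 4.4665 × 10⁻¹ → 5 s.f., 7.3065 → 5 s.f., 74.925 → 5 s.f., 0.038 → 2 s.f.; limit is 2.
Rounded to 2 significant figures: 6.4 × 10³.

6.4 × 10³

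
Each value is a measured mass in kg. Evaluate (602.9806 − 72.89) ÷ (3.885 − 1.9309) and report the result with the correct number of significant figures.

602.9806 − 72.89 = 530.0906, limited to 2 d.p. → 5 s.f.; 3.885 − 1.9309 = 1.9541, limited to 3 d.p. → 4 s.f.
Carrying full precision, 530.0906 ÷ 1.9541 = 271.270968732…; keep min(5, 4) = 4 s.f.
Rounded to 4 significant figures: 271.3.

271.3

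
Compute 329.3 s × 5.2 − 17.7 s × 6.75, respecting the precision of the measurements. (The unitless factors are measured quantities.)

329.3 × 5.2 = 1712.36 → 1.7 × 10³ s (2 s.f., last digit at the 10^2 place).
17.7 × 6.75 = 119.475 → 119 s (3 s.f., last digit at the 10^0 place).
Difference: 1592.885 s; keep the coarser place, 10^2.
Result: 1.6 × 10³ s.

1.6 × 10³ s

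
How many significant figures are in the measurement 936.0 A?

936.0: trailing zeros after a decimal point are significant.

4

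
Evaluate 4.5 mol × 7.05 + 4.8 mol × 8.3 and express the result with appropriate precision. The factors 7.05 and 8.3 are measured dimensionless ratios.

4.5 × 7.05 = 31.725 → 32 mol (2 s.f., last digit at the 10^0 place).
4.8 × 8.3 = 39.84 → 4.0 × 10^1 mol (2 s.f., last digit at the 10^0 place).
Sum: 71.565 mol; keep the coarser place, 10^0.
Result: 72 mol.

72 mol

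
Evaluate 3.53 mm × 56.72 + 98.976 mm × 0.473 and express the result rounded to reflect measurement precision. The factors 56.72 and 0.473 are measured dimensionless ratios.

3.53 × 56.72 = 200.2216 → 200. mm (3 s.f., last digit at the 10^0 place).
98.976 × 0.473 = 46.815648 → 46.8 mm (3 s.f., last digit at the 10^-1 place).
Sum: 247.037248 mm; keep the coarser place, 10^0.
Result: 247 mm.

247 mm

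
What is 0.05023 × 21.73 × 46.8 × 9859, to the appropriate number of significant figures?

0.05023 × 21.73 × 46.8 × 9859 = 503618.440857…
Multiplication/division keeps the fewest significant figures: 0.05023 → 4 s.f., 21.73 → 4 s.f., 46.8 → 3 s.f., 9859 → 4 s.f.; limit is 3.
Rounded to 3 significant figures: 5.04 × 10^5.

5.04 × 10^5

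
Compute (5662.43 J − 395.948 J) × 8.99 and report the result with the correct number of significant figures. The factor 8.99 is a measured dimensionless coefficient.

4.73 × 10^4 J

5662.43 J − 395.948 J = 5266.482 J; the difference is limited to 2 decimal places (6 s.f.).
Carrying full precision, 5266.482 × 8.99 = 47345.67318 J; 8.99 has 3 s.f., so the result keeps min(6, 3) = 3 s.f.
Rounded to 3 significant figures: 4.73 × 10^4 J.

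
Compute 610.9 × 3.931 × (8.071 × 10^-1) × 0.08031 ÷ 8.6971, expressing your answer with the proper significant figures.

17.90

610.9 × 3.931 × (8.071 × 10^-1) × 0.08031 ÷ 8.6971 = 17.897636301…
Multiplication/division keeps the fewest significant figures: 610.9 → 4 s.f., 3.931 → 4 s.f., 8.071 × 10^-1 → 4 s.f., 0.08031 → 4 s.f., 8.6971 → 5 s.f.; limit is 4.
Rounded to 4 significant figures: 17.90.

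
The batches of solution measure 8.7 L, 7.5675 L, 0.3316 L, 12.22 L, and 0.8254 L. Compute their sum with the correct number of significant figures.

8.7 L + 7.5675 L + 0.3316 L + 12.22 L + 0.8254 L = 29.6445 L.
Addition/subtraction keeps the fewest decimal places: 8.7 → 1 decimal place, 7.5675 → 4 decimal places, 0.3316 → 4 decimal places, 12.22 → 2 decimal places, 0.8254 → 4 decimal places; limit is 1.
Rounded to 1 decimal place: 29.6 L.

29.6 L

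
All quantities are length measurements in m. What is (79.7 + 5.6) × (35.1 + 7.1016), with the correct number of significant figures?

3.60 × 10^3 m²

79.7 + 5.6 = 85.3, limited to 1 d.p. → 3 s.f.; 35.1 + 7.1016 = 42.2016, limited to 1 d.p. → 3 s.f.
Carrying full precision, 85.3 × 42.2016 = 3599.79648; keep min(3, 3) = 3 s.f.
Rounded to 3 significant figures: 3.60 × 10^3 m².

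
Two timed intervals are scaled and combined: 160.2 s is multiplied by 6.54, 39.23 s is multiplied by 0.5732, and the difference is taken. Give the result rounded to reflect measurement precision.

160.2 × 6.54 = 1047.708 → 1.05 × 10^3 s (3 s.f., last digit at the 10^1 place).
39.23 × 0.5732 = 22.486636 → 22.49 s (4 s.f., last digit at the 10^-2 place).
Difference: 1025.221364 s; keep the coarser place, 10^1.
Result: 1.03 × 10^3 s.

1.03 × 10^3 s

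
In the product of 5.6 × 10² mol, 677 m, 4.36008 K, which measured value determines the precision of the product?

5.6 × 10² mol

5.6 × 10² mol → 2 s.f.; 677 m → 3 s.f.; 4.36008 K → 6 s.f.
The fewest is 2 significant figures, from 5.6 × 10² mol.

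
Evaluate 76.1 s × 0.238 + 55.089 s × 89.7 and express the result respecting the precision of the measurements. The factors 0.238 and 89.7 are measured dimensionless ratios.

76.1 × 0.238 = 18.1118 → 18.1 s (3 s.f., last digit at the 10^-1 place).
55.089 × 89.7 = 4941.4833 → 4.94 × 10^3 s (3 s.f., last digit at the 10^1 place).
Sum: 4959.5951 s; keep the coarser place, 10^1.
Result: 4.96 × 10^3 s.

4.96 × 10^3 s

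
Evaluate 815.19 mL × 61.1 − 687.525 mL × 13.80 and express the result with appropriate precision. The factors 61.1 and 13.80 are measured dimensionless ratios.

815.19 × 61.1 = 49808.109 → 4.98 × 10⁴ mL (3 s.f., last digit at the 10^2 place).
687.525 × 13.80 = 9487.845 → 9488 mL (4 s.f., last digit at the 10^0 place).
Difference: 40320.264 mL; keep the coarser place, 10^2.
Result: 4.03 × 10⁴ mL.

4.03 × 10⁴ mL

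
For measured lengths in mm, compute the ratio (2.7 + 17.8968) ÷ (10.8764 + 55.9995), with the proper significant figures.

2.7 + 17.8968 = 20.5968, limited to 1 d.p. → 3 s.f.; 10.8764 + 55.9995 = 66.8759, limited to 4 d.p. → 6 s.f.
Carrying full precision, 20.5968 ÷ 66.8759 = 0.30798538786…; keep min(3, 6) = 3 s.f.
Rounded to 3 significant figures: 0.308.

0.308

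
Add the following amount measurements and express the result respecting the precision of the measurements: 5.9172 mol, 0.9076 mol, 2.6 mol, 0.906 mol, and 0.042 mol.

5.9172 mol + 0.9076 mol + 2.6 mol + 0.906 mol + 0.042 mol = 10.3728 mol.
Addition/subtraction keeps the fewest decimal places: 5.9172 → 4 decimal places, 0.9076 → 4 decimal places, 2.6 → 1 decimal place, 0.906 → 3 decimal places, 0.042 → 3 decimal places; limit is 1.
Rounded to 1 decimal place: 10.4 mol.

10.4 mol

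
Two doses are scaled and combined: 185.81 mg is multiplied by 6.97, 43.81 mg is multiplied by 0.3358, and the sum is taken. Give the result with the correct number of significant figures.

185.81 × 6.97 = 1295.0957 → 1.30 × 10^3 mg (3 s.f., last digit at the 10^1 place).
43.81 × 0.3358 = 14.711398 → 14.71 mg (4 s.f., last digit at the 10^-2 place).
Sum: 1309.807098 mg; keep the coarser place, 10^1.
Result: 1.31 × 10^3 mg.

1.31 × 10^3 mg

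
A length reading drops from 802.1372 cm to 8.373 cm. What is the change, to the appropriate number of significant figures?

802.1372 cm − 8.373 cm = 793.7642 cm.
Addition/subtraction keeps the fewest decimal places: 802.1372 → 4 decimal places, 8.373 → 3 decimal places; limit is 3.
Rounded to 3 decimal places: 7.93764 × 10^2 cm.

7.93764 × 10^2 cm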